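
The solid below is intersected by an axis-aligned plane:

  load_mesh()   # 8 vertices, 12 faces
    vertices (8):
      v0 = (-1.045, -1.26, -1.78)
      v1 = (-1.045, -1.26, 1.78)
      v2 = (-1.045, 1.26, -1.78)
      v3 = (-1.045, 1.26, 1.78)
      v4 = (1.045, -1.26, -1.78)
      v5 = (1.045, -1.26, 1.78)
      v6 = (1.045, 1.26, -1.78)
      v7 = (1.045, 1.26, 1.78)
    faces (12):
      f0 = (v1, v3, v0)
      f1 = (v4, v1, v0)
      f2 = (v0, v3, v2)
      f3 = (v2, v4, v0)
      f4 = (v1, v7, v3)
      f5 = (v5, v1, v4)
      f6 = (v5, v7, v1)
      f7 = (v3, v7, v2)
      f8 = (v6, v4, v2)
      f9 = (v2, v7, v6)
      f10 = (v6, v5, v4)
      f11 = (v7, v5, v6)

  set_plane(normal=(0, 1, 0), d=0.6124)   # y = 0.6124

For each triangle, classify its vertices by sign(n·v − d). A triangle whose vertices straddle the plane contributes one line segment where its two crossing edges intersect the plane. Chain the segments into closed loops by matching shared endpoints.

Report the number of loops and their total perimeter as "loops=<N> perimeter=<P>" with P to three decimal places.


loops=1 perimeter=11.300

Straddling triangles (8 of 12):
  (v1,v3,v0) [-+-] → (-1.045, 0.6124, 1.78)–(-1.045, 0.6124, 0.865137)  len=0.9149
  (v0,v3,v2) [-++] → (-1.045, 0.6124, 0.865137)–(-1.045, 0.6124, -1.78)  len=2.6451
  (v2,v4,v0) [+--] → (-0.507903, 0.6124, -1.78)–(-1.045, 0.6124, -1.78)  len=0.5371
  (v1,v7,v3) [-++] → (0.507903, 0.6124, 1.78)–(-1.045, 0.6124, 1.78)  len=1.5529
  (v5,v7,v1) [-+-] → (1.045, 0.6124, 1.78)–(0.507903, 0.6124, 1.78)  len=0.5371
  (v6,v4,v2) [+-+] → (1.045, 0.6124, -1.78)–(-0.507903, 0.6124, -1.78)  len=1.5529
  (v6,v5,v4) [+--] → (1.045, 0.6124, -0.865137)–(1.045, 0.6124, -1.78)  len=0.9149
  (v7,v5,v6) [+-+] → (1.045, 0.6124, 1.78)–(1.045, 0.6124, -0.865137)  len=2.6451

Chained into 1 loop(s):
  loop 1: 8 segments, perimeter = 11.3000
Total perimeter = 11.300


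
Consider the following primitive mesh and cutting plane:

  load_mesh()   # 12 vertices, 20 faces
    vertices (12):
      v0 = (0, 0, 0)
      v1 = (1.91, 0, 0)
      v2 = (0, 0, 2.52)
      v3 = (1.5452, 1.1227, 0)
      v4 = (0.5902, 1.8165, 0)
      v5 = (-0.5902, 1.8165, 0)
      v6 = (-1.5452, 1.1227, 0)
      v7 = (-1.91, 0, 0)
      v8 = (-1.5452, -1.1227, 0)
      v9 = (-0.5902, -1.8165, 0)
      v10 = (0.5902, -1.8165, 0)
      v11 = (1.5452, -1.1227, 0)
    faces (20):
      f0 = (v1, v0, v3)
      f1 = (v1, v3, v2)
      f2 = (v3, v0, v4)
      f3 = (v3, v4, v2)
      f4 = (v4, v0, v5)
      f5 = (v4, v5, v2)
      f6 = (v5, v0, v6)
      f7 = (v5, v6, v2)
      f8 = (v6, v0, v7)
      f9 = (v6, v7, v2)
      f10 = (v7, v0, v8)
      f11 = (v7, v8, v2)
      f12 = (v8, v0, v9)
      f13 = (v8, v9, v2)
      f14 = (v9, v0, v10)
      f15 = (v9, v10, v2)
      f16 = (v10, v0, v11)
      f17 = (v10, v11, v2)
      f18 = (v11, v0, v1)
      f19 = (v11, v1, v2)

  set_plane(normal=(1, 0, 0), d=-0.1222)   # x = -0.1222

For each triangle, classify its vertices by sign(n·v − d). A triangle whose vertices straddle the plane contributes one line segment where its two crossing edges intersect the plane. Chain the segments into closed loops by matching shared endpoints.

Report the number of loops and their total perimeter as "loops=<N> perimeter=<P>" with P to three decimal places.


loops=1 perimeter=9.617

Straddling triangles (12 of 20):
  (v4,v0,v5) [++-] → (-0.1222, 0.376104, 0)–(-0.1222, 1.8165, 0)  len=1.4404
  (v4,v5,v2) [+-+] → (-0.1222, 1.8165, 0)–(-0.1222, 0.376104, 1.99824)  len=2.4633
  (v5,v0,v6) [-+-] → (-0.1222, 0.376104, 0)–(-0.1222, 0.0887872, 0)  len=0.2873
  (v5,v6,v2) [--+] → (-0.1222, 0.0887872, 2.32071)–(-0.1222, 0.376104, 1.99824)  len=0.4319
  (v6,v0,v7) [-+-] → (-0.1222, 0.0887872, 0)–(-0.1222, 0, 0)  len=0.0888
  (v6,v7,v2) [--+] → (-0.1222, 0, 2.35877)–(-0.1222, 0.0887872, 2.32071)  len=0.0966
  (v7,v0,v8) [-+-] → (-0.1222, 0, 0)–(-0.1222, -0.0887872, 0)  len=0.0888
  (v7,v8,v2) [--+] → (-0.1222, -0.0887872, 2.32071)–(-0.1222, 0, 2.35877)  len=0.0966
  (v8,v0,v9) [-+-] → (-0.1222, -0.0887872, 0)–(-0.1222, -0.376104, 0)  len=0.2873
  (v8,v9,v2) [--+] → (-0.1222, -0.376104, 1.99824)–(-0.1222, -0.0887872, 2.32071)  len=0.4319
  (v9,v0,v10) [-++] → (-0.1222, -0.376104, 0)–(-0.1222, -1.8165, 0)  len=1.4404
  (v9,v10,v2) [-++] → (-0.1222, -1.8165, 0)–(-0.1222, -0.376104, 1.99824)  len=2.4633

Chained into 1 loop(s):
  loop 1: 12 segments, perimeter = 9.6165
Total perimeter = 9.617


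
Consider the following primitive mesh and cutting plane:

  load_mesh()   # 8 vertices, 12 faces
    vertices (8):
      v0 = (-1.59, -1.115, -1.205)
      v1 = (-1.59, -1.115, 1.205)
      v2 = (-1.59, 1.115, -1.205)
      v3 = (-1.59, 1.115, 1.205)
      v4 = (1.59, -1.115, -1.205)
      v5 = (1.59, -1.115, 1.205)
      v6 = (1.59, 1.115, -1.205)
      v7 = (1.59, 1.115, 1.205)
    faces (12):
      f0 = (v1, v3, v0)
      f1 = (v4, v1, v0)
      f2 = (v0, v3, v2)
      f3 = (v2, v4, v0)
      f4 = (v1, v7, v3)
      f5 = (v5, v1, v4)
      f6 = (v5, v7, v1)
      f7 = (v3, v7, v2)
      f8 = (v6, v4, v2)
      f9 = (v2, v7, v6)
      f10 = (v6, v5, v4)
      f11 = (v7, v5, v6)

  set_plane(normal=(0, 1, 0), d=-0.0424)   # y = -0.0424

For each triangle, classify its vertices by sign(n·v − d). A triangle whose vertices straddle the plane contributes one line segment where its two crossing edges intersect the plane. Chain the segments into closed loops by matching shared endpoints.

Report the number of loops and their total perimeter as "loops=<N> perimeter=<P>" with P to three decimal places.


Straddling triangles (8 of 12):
  (v1,v3,v0) [-+-] → (-1.59, -0.0424, 1.205)–(-1.59, -0.0424, -0.0458224)  len=1.2508
  (v0,v3,v2) [-++] → (-1.59, -0.0424, -0.0458224)–(-1.59, -0.0424, -1.205)  len=1.1592
  (v2,v4,v0) [+--] → (0.0604628, -0.0424, -1.205)–(-1.59, -0.0424, -1.205)  len=1.6505
  (v1,v7,v3) [-++] → (-0.0604628, -0.0424, 1.205)–(-1.59, -0.0424, 1.205)  len=1.5295
  (v5,v7,v1) [-+-] → (1.59, -0.0424, 1.205)–(-0.0604628, -0.0424, 1.205)  len=1.6505
  (v6,v4,v2) [+-+] → (1.59, -0.0424, -1.205)–(0.0604628, -0.0424, -1.205)  len=1.5295
  (v6,v5,v4) [+--] → (1.59, -0.0424, 0.0458224)–(1.59, -0.0424, -1.205)  len=1.2508
  (v7,v5,v6) [+-+] → (1.59, -0.0424, 1.205)–(1.59, -0.0424, 0.0458224)  len=1.1592

Chained into 1 loop(s):
  loop 1: 8 segments, perimeter = 11.1800
Total perimeter = 11.180

loops=1 perimeter=11.180


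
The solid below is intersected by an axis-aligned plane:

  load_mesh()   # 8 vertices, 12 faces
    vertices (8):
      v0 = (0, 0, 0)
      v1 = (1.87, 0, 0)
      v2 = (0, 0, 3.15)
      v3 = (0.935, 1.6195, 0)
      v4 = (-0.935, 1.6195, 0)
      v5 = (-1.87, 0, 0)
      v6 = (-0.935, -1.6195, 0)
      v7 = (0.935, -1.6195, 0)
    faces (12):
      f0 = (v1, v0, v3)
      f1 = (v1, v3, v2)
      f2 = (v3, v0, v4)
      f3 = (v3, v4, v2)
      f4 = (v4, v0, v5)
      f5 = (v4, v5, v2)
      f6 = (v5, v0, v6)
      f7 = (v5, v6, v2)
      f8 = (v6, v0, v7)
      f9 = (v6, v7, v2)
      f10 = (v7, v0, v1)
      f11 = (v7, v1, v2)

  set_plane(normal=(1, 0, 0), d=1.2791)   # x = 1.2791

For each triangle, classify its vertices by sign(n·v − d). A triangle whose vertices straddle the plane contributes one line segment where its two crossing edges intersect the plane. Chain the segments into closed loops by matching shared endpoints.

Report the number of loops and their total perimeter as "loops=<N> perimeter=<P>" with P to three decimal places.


loops=1 perimeter=4.902

Straddling triangles (4 of 12):
  (v1,v0,v3) [+--] → (1.2791, 0, 0)–(1.2791, 1.02349, 0)  len=1.0235
  (v1,v3,v2) [+--] → (1.2791, 1.02349, 0)–(1.2791, 0, 0.995366)  len=1.4277
  (v7,v0,v1) [--+] → (1.2791, 0, 0)–(1.2791, -1.02349, 0)  len=1.0235
  (v7,v1,v2) [-+-] → (1.2791, -1.02349, 0)–(1.2791, 0, 0.995366)  len=1.4277

Chained into 1 loop(s):
  loop 1: 4 segments, perimeter = 4.9023
Total perimeter = 4.902


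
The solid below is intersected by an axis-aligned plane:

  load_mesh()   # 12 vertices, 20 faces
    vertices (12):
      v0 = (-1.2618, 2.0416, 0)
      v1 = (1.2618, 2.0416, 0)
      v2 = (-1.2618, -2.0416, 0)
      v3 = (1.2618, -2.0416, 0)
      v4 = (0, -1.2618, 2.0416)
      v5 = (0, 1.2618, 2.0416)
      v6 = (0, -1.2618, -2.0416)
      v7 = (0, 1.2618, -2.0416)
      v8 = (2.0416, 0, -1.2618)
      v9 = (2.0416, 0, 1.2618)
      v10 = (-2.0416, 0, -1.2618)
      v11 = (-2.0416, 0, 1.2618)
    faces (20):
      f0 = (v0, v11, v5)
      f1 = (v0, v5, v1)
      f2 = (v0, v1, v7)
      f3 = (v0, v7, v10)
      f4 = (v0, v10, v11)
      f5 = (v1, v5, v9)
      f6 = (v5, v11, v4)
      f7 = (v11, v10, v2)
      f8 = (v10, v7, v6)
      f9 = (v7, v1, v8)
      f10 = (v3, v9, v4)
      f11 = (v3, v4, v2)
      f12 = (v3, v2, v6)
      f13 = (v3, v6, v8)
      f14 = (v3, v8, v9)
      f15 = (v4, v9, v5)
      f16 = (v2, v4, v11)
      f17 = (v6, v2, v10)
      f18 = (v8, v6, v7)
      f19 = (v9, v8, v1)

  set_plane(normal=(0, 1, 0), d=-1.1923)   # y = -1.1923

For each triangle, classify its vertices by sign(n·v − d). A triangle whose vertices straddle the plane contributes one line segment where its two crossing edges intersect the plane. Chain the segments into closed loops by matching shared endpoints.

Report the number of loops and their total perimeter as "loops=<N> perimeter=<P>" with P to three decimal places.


Straddling triangles (10 of 20):
  (v5,v11,v4) [++-] → (-0.112451, -1.1923, 1.99865)–(0, -1.1923, 2.0416)  len=0.1204
  (v11,v10,v2) [++-] → (-1.58619, -1.1923, -0.524905)–(-1.58619, -1.1923, 0.524905)  len=1.0498
  (v10,v7,v6) [++-] → (0, -1.1923, -2.0416)–(-0.112451, -1.1923, -1.99865)  len=0.1204
  (v3,v9,v4) [-+-] → (1.58619, -1.1923, 0.524905)–(0.112451, -1.1923, 1.99865)  len=2.0842
  (v3,v6,v8) [--+] → (0.112451, -1.1923, -1.99865)–(1.58619, -1.1923, -0.524905)  len=2.0842
  (v3,v8,v9) [-++] → (1.58619, -1.1923, -0.524905)–(1.58619, -1.1923, 0.524905)  len=1.0498
  (v4,v9,v5) [-++] → (0.112451, -1.1923, 1.99865)–(0, -1.1923, 2.0416)  len=0.1204
  (v2,v4,v11) [--+] → (-0.112451, -1.1923, 1.99865)–(-1.58619, -1.1923, 0.524905)  len=2.0842
  (v6,v2,v10) [--+] → (-1.58619, -1.1923, -0.524905)–(-0.112451, -1.1923, -1.99865)  len=2.0842
  (v8,v6,v7) [+-+] → (0.112451, -1.1923, -1.99865)–(0, -1.1923, -2.0416)  len=0.1204

Chained into 1 loop(s):
  loop 1: 10 segments, perimeter = 10.9179
Total perimeter = 10.918

loops=1 perimeter=10.918


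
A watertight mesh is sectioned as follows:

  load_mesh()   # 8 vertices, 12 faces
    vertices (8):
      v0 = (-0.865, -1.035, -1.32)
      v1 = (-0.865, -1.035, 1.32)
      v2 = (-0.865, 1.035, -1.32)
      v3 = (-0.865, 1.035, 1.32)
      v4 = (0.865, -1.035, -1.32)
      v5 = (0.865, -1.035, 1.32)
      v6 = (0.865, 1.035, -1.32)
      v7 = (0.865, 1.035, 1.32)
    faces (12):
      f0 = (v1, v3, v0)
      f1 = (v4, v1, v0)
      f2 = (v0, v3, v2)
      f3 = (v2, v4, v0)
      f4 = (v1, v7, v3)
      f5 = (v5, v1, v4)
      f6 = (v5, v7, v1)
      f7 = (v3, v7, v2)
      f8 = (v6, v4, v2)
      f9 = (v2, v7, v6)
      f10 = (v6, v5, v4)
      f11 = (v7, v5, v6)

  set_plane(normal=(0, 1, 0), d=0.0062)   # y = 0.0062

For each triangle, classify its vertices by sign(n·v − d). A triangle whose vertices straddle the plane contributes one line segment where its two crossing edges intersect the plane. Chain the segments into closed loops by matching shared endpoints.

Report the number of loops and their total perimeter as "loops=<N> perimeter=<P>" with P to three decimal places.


Straddling triangles (8 of 12):
  (v1,v3,v0) [-+-] → (-0.865, 0.0062, 1.32)–(-0.865, 0.0062, 0.00790725)  len=1.3121
  (v0,v3,v2) [-++] → (-0.865, 0.0062, 0.00790725)–(-0.865, 0.0062, -1.32)  len=1.3279
  (v2,v4,v0) [+--] → (-0.00518164, 0.0062, -1.32)–(-0.865, 0.0062, -1.32)  len=0.8598
  (v1,v7,v3) [-++] → (0.00518164, 0.0062, 1.32)–(-0.865, 0.0062, 1.32)  len=0.8702
  (v5,v7,v1) [-+-] → (0.865, 0.0062, 1.32)–(0.00518164, 0.0062, 1.32)  len=0.8598
  (v6,v4,v2) [+-+] → (0.865, 0.0062, -1.32)–(-0.00518164, 0.0062, -1.32)  len=0.8702
  (v6,v5,v4) [+--] → (0.865, 0.0062, -0.00790725)–(0.865, 0.0062, -1.32)  len=1.3121
  (v7,v5,v6) [+-+] → (0.865, 0.0062, 1.32)–(0.865, 0.0062, -0.00790725)  len=1.3279

Chained into 1 loop(s):
  loop 1: 8 segments, perimeter = 8.7400
Total perimeter = 8.740

loops=1 perimeter=8.740


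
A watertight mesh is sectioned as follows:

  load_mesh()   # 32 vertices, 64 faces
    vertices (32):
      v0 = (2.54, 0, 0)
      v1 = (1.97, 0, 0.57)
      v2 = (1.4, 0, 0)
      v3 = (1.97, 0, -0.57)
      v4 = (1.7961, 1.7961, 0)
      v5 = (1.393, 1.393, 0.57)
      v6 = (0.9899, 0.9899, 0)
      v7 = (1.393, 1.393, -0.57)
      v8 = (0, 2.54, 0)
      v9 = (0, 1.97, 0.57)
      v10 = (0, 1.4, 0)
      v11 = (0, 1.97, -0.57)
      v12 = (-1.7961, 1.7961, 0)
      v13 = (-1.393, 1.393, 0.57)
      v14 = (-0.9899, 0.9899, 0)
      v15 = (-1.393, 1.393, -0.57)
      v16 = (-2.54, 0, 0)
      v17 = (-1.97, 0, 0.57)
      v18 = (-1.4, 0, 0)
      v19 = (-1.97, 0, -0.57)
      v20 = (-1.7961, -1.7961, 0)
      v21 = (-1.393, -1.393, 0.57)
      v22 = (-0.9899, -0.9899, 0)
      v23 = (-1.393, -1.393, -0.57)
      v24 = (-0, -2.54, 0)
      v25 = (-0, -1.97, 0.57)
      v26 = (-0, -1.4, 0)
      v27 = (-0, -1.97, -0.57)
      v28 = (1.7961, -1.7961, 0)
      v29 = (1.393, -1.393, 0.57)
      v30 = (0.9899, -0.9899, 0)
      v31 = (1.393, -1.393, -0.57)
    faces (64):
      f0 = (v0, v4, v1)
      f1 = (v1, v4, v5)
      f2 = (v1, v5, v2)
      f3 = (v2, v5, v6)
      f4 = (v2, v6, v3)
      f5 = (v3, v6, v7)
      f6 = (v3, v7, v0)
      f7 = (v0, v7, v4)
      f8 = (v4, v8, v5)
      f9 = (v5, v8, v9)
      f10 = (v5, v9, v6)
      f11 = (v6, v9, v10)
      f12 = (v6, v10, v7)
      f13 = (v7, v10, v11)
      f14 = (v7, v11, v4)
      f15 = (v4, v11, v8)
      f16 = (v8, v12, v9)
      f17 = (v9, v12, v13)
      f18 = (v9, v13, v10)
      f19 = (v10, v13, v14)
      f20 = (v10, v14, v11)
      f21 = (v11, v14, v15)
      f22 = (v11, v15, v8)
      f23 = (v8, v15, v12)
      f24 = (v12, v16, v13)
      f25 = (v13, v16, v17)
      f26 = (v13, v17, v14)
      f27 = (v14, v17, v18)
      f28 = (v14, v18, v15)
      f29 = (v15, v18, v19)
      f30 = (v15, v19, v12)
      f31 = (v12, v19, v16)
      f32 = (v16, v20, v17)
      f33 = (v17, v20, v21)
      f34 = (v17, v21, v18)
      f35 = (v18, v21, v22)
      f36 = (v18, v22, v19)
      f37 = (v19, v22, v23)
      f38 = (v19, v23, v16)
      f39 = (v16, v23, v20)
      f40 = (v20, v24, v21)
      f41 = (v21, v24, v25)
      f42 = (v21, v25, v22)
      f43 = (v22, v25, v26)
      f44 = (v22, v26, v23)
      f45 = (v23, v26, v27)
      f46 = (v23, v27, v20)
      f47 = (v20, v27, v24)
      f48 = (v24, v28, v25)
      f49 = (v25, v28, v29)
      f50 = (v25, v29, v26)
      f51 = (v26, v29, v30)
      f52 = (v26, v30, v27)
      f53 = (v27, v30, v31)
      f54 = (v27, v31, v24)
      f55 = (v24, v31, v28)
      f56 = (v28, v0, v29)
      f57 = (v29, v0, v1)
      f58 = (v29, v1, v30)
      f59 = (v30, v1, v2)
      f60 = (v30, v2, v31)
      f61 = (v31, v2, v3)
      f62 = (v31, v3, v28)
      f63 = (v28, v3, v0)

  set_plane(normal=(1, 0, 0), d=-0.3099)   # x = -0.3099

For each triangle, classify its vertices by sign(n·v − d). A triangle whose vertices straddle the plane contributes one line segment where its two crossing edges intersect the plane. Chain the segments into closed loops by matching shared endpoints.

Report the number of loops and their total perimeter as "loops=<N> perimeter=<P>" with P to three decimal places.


loops=2 perimeter=6.449

Straddling triangles (16 of 64):
  (v8,v12,v9) [+-+] → (-0.3099, 2.41165, 0)–(-0.3099, 1.94, 0.471652)  len=0.6670
  (v9,v12,v13) [+--] → (-0.3099, 1.94, 0.471652)–(-0.3099, 1.84164, 0.57)  len=0.1391
  (v9,v13,v10) [+-+] → (-0.3099, 1.84164, 0.57)–(-0.3099, 1.39844, 0.126808)  len=0.6268
  (v10,v13,v14) [+--] → (-0.3099, 1.39844, 0.126808)–(-0.3099, 1.27161, 0)  len=0.1793
  (v10,v14,v11) [+-+] → (-0.3099, 1.27161, 0)–(-0.3099, 1.66317, -0.391555)  len=0.5537
  (v11,v14,v15) [+--] → (-0.3099, 1.66317, -0.391555)–(-0.3099, 1.84164, -0.57)  len=0.2524
  (v11,v15,v8) [+-+] → (-0.3099, 1.84164, -0.57)–(-0.3099, 2.28483, -0.126808)  len=0.6268
  (v8,v15,v12) [+--] → (-0.3099, 2.28483, -0.126808)–(-0.3099, 2.41165, 0)  len=0.1793
  (v20,v24,v21) [-+-] → (-0.3099, -2.41165, 0)–(-0.3099, -2.28483, 0.126808)  len=0.1793
  (v21,v24,v25) [-++] → (-0.3099, -2.28483, 0.126808)–(-0.3099, -1.84164, 0.57)  len=0.6268
  (v21,v25,v22) [-+-] → (-0.3099, -1.84164, 0.57)–(-0.3099, -1.66317, 0.391555)  len=0.2524
  (v22,v25,v26) [-++] → (-0.3099, -1.66317, 0.391555)–(-0.3099, -1.27161, 0)  len=0.5537
  (v22,v26,v23) [-+-] → (-0.3099, -1.27161, 0)–(-0.3099, -1.39844, -0.126808)  len=0.1793
  (v23,v26,v27) [-++] → (-0.3099, -1.39844, -0.126808)–(-0.3099, -1.84164, -0.57)  len=0.6268
  (v23,v27,v20) [-+-] → (-0.3099, -1.84164, -0.57)–(-0.3099, -1.94, -0.471652)  len=0.1391
  (v20,v27,v24) [-++] → (-0.3099, -1.94, -0.471652)–(-0.3099, -2.41165, 0)  len=0.6670

Chained into 2 loop(s):
  loop 1: 8 segments, perimeter = 3.2245
  loop 2: 8 segments, perimeter = 3.2245
Total perimeter = 6.449


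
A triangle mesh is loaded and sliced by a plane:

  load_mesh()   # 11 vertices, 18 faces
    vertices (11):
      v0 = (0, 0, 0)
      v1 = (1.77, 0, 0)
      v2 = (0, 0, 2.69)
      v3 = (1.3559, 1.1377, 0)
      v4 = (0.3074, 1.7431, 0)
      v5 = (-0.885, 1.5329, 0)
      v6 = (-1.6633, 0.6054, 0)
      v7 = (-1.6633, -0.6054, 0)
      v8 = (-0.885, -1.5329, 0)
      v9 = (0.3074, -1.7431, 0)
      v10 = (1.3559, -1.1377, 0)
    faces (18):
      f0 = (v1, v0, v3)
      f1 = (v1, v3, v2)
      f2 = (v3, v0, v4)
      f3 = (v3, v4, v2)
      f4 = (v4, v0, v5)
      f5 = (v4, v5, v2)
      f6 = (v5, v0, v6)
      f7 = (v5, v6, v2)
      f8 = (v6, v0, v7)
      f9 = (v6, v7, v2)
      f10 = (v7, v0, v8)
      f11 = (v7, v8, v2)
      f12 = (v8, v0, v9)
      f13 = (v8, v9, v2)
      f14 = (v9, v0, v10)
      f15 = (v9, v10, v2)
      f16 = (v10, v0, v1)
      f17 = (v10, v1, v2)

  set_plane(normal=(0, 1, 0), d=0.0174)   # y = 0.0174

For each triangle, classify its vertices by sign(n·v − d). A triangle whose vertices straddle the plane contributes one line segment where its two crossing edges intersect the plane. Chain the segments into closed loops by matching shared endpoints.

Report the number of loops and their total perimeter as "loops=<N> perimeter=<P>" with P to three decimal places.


Straddling triangles (10 of 18):
  (v1,v0,v3) [--+] → (0.0207372, 0.0174, 0)–(1.76367, 0.0174, 0)  len=1.7429
  (v1,v3,v2) [-+-] → (1.76367, 0.0174, 0)–(0.0207372, 0.0174, 2.64886)  len=3.1708
  (v3,v0,v4) [+-+] → (0.0207372, 0.0174, 0)–(0.00306853, 0.0174, 0)  len=0.0177
  (v3,v4,v2) [++-] → (0.00306853, 0.0174, 2.66315)–(0.0207372, 0.0174, 2.64886)  len=0.0227
  (v4,v0,v5) [+-+] → (0.00306853, 0.0174, 0)–(-0.0100457, 0.0174, 0)  len=0.0131
  (v4,v5,v2) [++-] → (-0.0100457, 0.0174, 2.65947)–(0.00306853, 0.0174, 2.66315)  len=0.0136
  (v5,v0,v6) [+-+] → (-0.0100457, 0.0174, 0)–(-0.0478055, 0.0174, 0)  len=0.0378
  (v5,v6,v2) [++-] → (-0.0478055, 0.0174, 2.61269)–(-0.0100457, 0.0174, 2.65947)  len=0.0601
  (v6,v0,v7) [+--] → (-0.0478055, 0.0174, 0)–(-1.6633, 0.0174, 0)  len=1.6155
  (v6,v7,v2) [+--] → (-1.6633, 0.0174, 0)–(-0.0478055, 0.0174, 2.61269)  len=3.0718

Chained into 1 loop(s):
  loop 1: 10 segments, perimeter = 9.7661
Total perimeter = 9.766

loops=1 perimeter=9.766


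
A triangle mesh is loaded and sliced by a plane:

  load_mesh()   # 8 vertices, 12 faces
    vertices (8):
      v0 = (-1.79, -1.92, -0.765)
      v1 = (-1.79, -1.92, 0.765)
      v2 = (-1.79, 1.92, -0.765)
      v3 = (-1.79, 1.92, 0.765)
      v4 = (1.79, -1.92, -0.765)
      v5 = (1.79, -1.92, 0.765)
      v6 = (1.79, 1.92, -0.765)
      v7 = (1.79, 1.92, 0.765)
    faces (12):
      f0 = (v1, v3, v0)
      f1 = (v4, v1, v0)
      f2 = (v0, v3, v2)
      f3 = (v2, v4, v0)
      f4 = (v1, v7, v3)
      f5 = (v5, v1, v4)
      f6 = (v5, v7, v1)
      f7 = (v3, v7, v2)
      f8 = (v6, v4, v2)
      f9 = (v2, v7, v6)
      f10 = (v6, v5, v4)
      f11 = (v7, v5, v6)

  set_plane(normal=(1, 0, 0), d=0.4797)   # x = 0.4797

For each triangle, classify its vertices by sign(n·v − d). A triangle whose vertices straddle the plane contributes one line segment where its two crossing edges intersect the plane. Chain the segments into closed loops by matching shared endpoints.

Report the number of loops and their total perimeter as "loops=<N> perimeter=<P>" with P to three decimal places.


loops=1 perimeter=10.740

Straddling triangles (8 of 12):
  (v4,v1,v0) [+--] → (0.4797, -1.92, -0.205011)–(0.4797, -1.92, -0.765)  len=0.5600
  (v2,v4,v0) [-+-] → (0.4797, -0.514539, -0.765)–(0.4797, -1.92, -0.765)  len=1.4055
  (v1,v7,v3) [-+-] → (0.4797, 0.514539, 0.765)–(0.4797, 1.92, 0.765)  len=1.4055
  (v5,v1,v4) [+-+] → (0.4797, -1.92, 0.765)–(0.4797, -1.92, -0.205011)  len=0.9700
  (v5,v7,v1) [++-] → (0.4797, 0.514539, 0.765)–(0.4797, -1.92, 0.765)  len=2.4345
  (v3,v7,v2) [-+-] → (0.4797, 1.92, 0.765)–(0.4797, 1.92, 0.205011)  len=0.5600
  (v6,v4,v2) [++-] → (0.4797, -0.514539, -0.765)–(0.4797, 1.92, -0.765)  len=2.4345
  (v2,v7,v6) [-++] → (0.4797, 1.92, 0.205011)–(0.4797, 1.92, -0.765)  len=0.9700

Chained into 1 loop(s):
  loop 1: 8 segments, perimeter = 10.7400
Total perimeter = 10.740


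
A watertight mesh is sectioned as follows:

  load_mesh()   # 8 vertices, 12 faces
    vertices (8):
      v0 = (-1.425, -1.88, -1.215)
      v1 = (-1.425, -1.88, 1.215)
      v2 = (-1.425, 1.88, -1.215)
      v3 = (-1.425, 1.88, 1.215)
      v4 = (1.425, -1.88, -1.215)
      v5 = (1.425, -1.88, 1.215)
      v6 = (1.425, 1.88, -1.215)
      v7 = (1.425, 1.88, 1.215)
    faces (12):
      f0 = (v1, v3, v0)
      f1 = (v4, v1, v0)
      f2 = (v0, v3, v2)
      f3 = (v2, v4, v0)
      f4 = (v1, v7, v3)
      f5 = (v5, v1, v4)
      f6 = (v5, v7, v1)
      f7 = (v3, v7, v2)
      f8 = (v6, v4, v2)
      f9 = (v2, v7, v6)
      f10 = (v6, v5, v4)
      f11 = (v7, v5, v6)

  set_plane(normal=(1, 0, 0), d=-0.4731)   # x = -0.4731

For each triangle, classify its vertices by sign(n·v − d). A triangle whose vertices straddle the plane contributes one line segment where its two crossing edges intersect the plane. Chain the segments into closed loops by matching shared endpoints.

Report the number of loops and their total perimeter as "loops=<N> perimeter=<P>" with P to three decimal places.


loops=1 perimeter=12.380

Straddling triangles (8 of 12):
  (v4,v1,v0) [+--] → (-0.4731, -1.88, 0.40338)–(-0.4731, -1.88, -1.215)  len=1.6184
  (v2,v4,v0) [-+-] → (-0.4731, 0.62416, -1.215)–(-0.4731, -1.88, -1.215)  len=2.5042
  (v1,v7,v3) [-+-] → (-0.4731, -0.62416, 1.215)–(-0.4731, 1.88, 1.215)  len=2.5042
  (v5,v1,v4) [+-+] → (-0.4731, -1.88, 1.215)–(-0.4731, -1.88, 0.40338)  len=0.8116
  (v5,v7,v1) [++-] → (-0.4731, -0.62416, 1.215)–(-0.4731, -1.88, 1.215)  len=1.2558
  (v3,v7,v2) [-+-] → (-0.4731, 1.88, 1.215)–(-0.4731, 1.88, -0.40338)  len=1.6184
  (v6,v4,v2) [++-] → (-0.4731, 0.62416, -1.215)–(-0.4731, 1.88, -1.215)  len=1.2558
  (v2,v7,v6) [-++] → (-0.4731, 1.88, -0.40338)–(-0.4731, 1.88, -1.215)  len=0.8116

Chained into 1 loop(s):
  loop 1: 8 segments, perimeter = 12.3800
Total perimeter = 12.380


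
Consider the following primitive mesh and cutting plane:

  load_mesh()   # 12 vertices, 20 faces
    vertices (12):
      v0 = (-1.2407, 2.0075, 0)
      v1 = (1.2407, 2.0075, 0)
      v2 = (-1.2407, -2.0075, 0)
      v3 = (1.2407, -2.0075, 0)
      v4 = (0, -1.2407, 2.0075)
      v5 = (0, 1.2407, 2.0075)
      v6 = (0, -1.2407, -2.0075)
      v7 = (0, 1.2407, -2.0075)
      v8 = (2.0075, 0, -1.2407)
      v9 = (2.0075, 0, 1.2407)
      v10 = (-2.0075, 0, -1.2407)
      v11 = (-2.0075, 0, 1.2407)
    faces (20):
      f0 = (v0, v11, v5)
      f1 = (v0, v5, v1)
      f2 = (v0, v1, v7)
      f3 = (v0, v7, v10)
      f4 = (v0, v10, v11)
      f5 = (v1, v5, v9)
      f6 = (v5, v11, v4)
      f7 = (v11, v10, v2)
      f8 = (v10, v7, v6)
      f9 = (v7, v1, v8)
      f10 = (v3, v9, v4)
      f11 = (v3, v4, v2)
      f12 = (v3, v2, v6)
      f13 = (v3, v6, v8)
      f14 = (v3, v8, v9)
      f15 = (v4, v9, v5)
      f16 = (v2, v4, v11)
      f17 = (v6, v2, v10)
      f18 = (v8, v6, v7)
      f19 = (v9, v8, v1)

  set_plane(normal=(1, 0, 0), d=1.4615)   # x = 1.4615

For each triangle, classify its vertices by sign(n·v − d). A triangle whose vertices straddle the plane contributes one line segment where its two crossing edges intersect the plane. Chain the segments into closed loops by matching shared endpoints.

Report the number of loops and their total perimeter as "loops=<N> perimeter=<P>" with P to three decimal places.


Straddling triangles (8 of 20):
  (v1,v5,v9) [--+] → (1.4615, 0.337446, 1.44925)–(1.4615, 1.42944, 0.357259)  len=1.5443
  (v7,v1,v8) [--+] → (1.4615, 1.42944, -0.357259)–(1.4615, 0.337446, -1.44925)  len=1.5443
  (v3,v9,v4) [-+-] → (1.4615, -1.42944, 0.357259)–(1.4615, -0.337446, 1.44925)  len=1.5443
  (v3,v6,v8) [--+] → (1.4615, -0.337446, -1.44925)–(1.4615, -1.42944, -0.357259)  len=1.5443
  (v3,v8,v9) [-++] → (1.4615, -1.42944, -0.357259)–(1.4615, -1.42944, 0.357259)  len=0.7145
  (v4,v9,v5) [-+-] → (1.4615, -0.337446, 1.44925)–(1.4615, 0.337446, 1.44925)  len=0.6749
  (v8,v6,v7) [+--] → (1.4615, -0.337446, -1.44925)–(1.4615, 0.337446, -1.44925)  len=0.6749
  (v9,v8,v1) [++-] → (1.4615, 1.42944, -0.357259)–(1.4615, 1.42944, 0.357259)  len=0.7145

Chained into 1 loop(s):
  loop 1: 8 segments, perimeter = 8.9561
Total perimeter = 8.956

loops=1 perimeter=8.956


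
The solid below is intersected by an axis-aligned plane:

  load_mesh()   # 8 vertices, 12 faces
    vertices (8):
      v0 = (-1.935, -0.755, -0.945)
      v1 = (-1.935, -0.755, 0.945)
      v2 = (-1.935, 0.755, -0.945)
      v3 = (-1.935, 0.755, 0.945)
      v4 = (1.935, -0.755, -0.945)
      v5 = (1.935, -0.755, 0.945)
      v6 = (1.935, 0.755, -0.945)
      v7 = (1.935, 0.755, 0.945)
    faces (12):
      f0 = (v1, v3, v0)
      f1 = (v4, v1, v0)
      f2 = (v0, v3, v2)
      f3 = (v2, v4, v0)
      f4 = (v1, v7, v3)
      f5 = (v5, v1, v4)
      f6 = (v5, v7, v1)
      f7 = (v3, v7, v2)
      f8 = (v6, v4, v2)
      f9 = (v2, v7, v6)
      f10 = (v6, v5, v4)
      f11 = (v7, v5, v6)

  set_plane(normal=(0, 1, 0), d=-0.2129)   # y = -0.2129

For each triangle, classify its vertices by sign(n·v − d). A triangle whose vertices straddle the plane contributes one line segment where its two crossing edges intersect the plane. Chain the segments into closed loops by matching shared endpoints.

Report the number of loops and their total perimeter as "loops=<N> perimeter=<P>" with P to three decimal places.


Straddling triangles (8 of 12):
  (v1,v3,v0) [-+-] → (-1.935, -0.2129, 0.945)–(-1.935, -0.2129, -0.266477)  len=1.2115
  (v0,v3,v2) [-++] → (-1.935, -0.2129, -0.266477)–(-1.935, -0.2129, -0.945)  len=0.6785
  (v2,v4,v0) [+--] → (0.545644, -0.2129, -0.945)–(-1.935, -0.2129, -0.945)  len=2.4806
  (v1,v7,v3) [-++] → (-0.545644, -0.2129, 0.945)–(-1.935, -0.2129, 0.945)  len=1.3894
  (v5,v7,v1) [-+-] → (1.935, -0.2129, 0.945)–(-0.545644, -0.2129, 0.945)  len=2.4806
  (v6,v4,v2) [+-+] → (1.935, -0.2129, -0.945)–(0.545644, -0.2129, -0.945)  len=1.3894
  (v6,v5,v4) [+--] → (1.935, -0.2129, 0.266477)–(1.935, -0.2129, -0.945)  len=1.2115
  (v7,v5,v6) [+-+] → (1.935, -0.2129, 0.945)–(1.935, -0.2129, 0.266477)  len=0.6785

Chained into 1 loop(s):
  loop 1: 8 segments, perimeter = 11.5200
Total perimeter = 11.520

loops=1 perimeter=11.520


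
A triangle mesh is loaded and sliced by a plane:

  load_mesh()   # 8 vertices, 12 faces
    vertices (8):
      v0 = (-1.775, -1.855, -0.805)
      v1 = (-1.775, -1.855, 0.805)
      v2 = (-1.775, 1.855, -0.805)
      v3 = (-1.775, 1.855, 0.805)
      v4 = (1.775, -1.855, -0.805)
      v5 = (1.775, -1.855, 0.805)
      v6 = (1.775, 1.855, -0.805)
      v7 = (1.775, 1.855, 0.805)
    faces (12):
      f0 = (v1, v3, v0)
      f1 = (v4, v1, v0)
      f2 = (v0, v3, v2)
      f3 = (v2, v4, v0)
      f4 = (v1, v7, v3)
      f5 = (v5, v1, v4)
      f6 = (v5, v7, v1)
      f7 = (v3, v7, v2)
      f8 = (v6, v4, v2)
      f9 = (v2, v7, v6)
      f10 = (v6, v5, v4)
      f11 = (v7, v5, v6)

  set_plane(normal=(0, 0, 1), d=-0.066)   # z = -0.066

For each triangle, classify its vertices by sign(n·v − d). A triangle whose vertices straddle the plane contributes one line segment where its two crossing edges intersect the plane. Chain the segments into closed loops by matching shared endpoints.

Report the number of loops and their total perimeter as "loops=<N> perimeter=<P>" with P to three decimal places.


Straddling triangles (8 of 12):
  (v1,v3,v0) [++-] → (-1.775, -0.152087, -0.066)–(-1.775, -1.855, -0.066)  len=1.7029
  (v4,v1,v0) [-+-] → (0.145528, -1.855, -0.066)–(-1.775, -1.855, -0.066)  len=1.9205
  (v0,v3,v2) [-+-] → (-1.775, -0.152087, -0.066)–(-1.775, 1.855, -0.066)  len=2.0071
  (v5,v1,v4) [++-] → (0.145528, -1.855, -0.066)–(1.775, -1.855, -0.066)  len=1.6295
  (v3,v7,v2) [++-] → (-0.145528, 1.855, -0.066)–(-1.775, 1.855, -0.066)  len=1.6295
  (v2,v7,v6) [-+-] → (-0.145528, 1.855, -0.066)–(1.775, 1.855, -0.066)  len=1.9205
  (v6,v5,v4) [-+-] → (1.775, 0.152087, -0.066)–(1.775, -1.855, -0.066)  len=2.0071
  (v7,v5,v6) [++-] → (1.775, 0.152087, -0.066)–(1.775, 1.855, -0.066)  len=1.7029

Chained into 1 loop(s):
  loop 1: 8 segments, perimeter = 14.5200
Total perimeter = 14.520

loops=1 perimeter=14.520


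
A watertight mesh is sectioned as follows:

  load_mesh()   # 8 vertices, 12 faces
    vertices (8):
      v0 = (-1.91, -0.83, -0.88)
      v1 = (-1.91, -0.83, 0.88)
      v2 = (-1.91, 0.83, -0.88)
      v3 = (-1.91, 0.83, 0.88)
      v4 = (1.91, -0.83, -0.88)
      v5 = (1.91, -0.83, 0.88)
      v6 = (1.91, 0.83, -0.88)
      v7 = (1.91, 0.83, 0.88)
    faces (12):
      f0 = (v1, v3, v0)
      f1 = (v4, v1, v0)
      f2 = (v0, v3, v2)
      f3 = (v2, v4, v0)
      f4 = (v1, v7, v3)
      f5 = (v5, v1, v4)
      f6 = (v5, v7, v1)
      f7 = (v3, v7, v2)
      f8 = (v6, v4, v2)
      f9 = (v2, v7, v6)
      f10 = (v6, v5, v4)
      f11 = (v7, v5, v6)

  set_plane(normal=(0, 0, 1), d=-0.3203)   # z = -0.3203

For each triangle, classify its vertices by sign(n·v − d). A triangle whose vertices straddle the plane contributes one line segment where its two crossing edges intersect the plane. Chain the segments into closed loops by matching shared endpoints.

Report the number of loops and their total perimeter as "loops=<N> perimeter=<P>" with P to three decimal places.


Straddling triangles (8 of 12):
  (v1,v3,v0) [++-] → (-1.91, -0.302101, -0.3203)–(-1.91, -0.83, -0.3203)  len=0.5279
  (v4,v1,v0) [-+-] → (0.695197, -0.83, -0.3203)–(-1.91, -0.83, -0.3203)  len=2.6052
  (v0,v3,v2) [-+-] → (-1.91, -0.302101, -0.3203)–(-1.91, 0.83, -0.3203)  len=1.1321
  (v5,v1,v4) [++-] → (0.695197, -0.83, -0.3203)–(1.91, -0.83, -0.3203)  len=1.2148
  (v3,v7,v2) [++-] → (-0.695197, 0.83, -0.3203)–(-1.91, 0.83, -0.3203)  len=1.2148
  (v2,v7,v6) [-+-] → (-0.695197, 0.83, -0.3203)–(1.91, 0.83, -0.3203)  len=2.6052
  (v6,v5,v4) [-+-] → (1.91, 0.302101, -0.3203)–(1.91, -0.83, -0.3203)  len=1.1321
  (v7,v5,v6) [++-] → (1.91, 0.302101, -0.3203)–(1.91, 0.83, -0.3203)  len=0.5279

Chained into 1 loop(s):
  loop 1: 8 segments, perimeter = 10.9600
Total perimeter = 10.960

loops=1 perimeter=10.960


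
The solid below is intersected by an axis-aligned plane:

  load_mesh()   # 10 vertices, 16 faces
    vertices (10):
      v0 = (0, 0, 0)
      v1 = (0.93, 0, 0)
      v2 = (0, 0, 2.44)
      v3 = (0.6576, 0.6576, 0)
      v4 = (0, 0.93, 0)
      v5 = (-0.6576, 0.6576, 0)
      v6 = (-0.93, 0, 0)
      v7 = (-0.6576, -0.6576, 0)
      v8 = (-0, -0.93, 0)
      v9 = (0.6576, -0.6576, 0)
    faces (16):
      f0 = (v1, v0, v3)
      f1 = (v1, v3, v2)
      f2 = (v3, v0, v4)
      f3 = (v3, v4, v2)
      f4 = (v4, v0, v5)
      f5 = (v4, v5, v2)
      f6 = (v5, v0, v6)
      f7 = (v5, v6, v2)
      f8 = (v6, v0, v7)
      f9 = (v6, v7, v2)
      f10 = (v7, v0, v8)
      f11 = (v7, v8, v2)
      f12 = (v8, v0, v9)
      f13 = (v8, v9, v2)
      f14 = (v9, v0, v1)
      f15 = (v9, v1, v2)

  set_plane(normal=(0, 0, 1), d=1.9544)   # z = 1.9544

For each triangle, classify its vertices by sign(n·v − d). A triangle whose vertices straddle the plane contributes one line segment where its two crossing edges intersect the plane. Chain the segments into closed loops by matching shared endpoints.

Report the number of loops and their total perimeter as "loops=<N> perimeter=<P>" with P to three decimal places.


Straddling triangles (8 of 16):
  (v1,v3,v2) [--+] → (0.130873, 0.130873, 1.9544)–(0.185085, 0, 1.9544)  len=0.1417
  (v3,v4,v2) [--+] → (0, 0.185085, 1.9544)–(0.130873, 0.130873, 1.9544)  len=0.1417
  (v4,v5,v2) [--+] → (-0.130873, 0.130873, 1.9544)–(0, 0.185085, 1.9544)  len=0.1417
  (v5,v6,v2) [--+] → (-0.185085, 0, 1.9544)–(-0.130873, 0.130873, 1.9544)  len=0.1417
  (v6,v7,v2) [--+] → (-0.130873, -0.130873, 1.9544)–(-0.185085, 0, 1.9544)  len=0.1417
  (v7,v8,v2) [--+] → (0, -0.185085, 1.9544)–(-0.130873, -0.130873, 1.9544)  len=0.1417
  (v8,v9,v2) [--+] → (0.130873, -0.130873, 1.9544)–(0, -0.185085, 1.9544)  len=0.1417
  (v9,v1,v2) [--+] → (0.185085, 0, 1.9544)–(0.130873, -0.130873, 1.9544)  len=0.1417

Chained into 1 loop(s):
  loop 1: 8 segments, perimeter = 1.1333
Total perimeter = 1.133

loops=1 perimeter=1.133


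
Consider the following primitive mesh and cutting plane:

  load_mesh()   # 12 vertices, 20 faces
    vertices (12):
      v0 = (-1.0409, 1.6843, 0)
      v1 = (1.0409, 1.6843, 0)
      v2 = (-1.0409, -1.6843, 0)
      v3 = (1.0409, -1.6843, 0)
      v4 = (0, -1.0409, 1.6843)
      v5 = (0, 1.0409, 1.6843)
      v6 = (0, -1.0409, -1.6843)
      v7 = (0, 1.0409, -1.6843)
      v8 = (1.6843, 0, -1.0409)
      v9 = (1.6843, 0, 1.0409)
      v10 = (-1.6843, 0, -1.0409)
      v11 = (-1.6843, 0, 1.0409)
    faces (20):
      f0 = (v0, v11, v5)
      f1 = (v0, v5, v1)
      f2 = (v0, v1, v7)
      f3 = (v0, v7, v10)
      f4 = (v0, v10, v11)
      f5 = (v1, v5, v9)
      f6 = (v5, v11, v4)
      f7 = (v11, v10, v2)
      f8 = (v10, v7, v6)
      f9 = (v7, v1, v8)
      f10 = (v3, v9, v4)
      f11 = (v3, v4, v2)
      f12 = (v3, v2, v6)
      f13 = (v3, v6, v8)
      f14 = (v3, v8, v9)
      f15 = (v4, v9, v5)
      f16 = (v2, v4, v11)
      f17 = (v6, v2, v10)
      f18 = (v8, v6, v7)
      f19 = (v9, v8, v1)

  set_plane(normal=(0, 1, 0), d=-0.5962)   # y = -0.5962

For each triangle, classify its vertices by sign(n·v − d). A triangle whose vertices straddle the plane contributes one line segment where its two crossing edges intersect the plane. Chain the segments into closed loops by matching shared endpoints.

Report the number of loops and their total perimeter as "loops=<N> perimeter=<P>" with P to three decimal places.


loops=1 perimeter=9.940

Straddling triangles (10 of 20):
  (v5,v11,v4) [++-] → (-0.719577, -0.5962, 1.40942)–(0, -0.5962, 1.6843)  len=0.7703
  (v11,v10,v2) [++-] → (-1.45655, -0.5962, -0.672447)–(-1.45655, -0.5962, 0.672447)  len=1.3449
  (v10,v7,v6) [++-] → (0, -0.5962, -1.6843)–(-0.719577, -0.5962, -1.40942)  len=0.7703
  (v3,v9,v4) [-+-] → (1.45655, -0.5962, 0.672447)–(0.719577, -0.5962, 1.40942)  len=1.0422
  (v3,v6,v8) [--+] → (0.719577, -0.5962, -1.40942)–(1.45655, -0.5962, -0.672447)  len=1.0422
  (v3,v8,v9) [-++] → (1.45655, -0.5962, -0.672447)–(1.45655, -0.5962, 0.672447)  len=1.3449
  (v4,v9,v5) [-++] → (0.719577, -0.5962, 1.40942)–(0, -0.5962, 1.6843)  len=0.7703
  (v2,v4,v11) [--+] → (-0.719577, -0.5962, 1.40942)–(-1.45655, -0.5962, 0.672447)  len=1.0422
  (v6,v2,v10) [--+] → (-1.45655, -0.5962, -0.672447)–(-0.719577, -0.5962, -1.40942)  len=1.0422
  (v8,v6,v7) [+-+] → (0.719577, -0.5962, -1.40942)–(0, -0.5962, -1.6843)  len=0.7703

Chained into 1 loop(s):
  loop 1: 10 segments, perimeter = 9.9399
Total perimeter = 9.940


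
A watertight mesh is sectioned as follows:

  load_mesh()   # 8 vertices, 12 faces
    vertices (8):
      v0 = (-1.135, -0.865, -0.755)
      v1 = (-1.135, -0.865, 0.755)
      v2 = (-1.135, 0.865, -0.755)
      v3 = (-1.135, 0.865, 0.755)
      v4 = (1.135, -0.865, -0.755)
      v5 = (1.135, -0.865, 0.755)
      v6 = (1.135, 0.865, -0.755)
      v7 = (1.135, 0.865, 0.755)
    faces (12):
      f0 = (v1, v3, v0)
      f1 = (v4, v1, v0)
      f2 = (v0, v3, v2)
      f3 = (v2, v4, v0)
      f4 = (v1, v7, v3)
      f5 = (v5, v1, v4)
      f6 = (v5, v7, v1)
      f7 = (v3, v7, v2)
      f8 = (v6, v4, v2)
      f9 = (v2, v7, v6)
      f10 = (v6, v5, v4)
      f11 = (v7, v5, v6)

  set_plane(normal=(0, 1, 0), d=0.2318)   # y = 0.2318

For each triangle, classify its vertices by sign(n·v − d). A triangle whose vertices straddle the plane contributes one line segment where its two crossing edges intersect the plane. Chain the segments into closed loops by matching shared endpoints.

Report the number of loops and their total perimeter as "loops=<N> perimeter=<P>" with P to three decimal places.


loops=1 perimeter=7.560

Straddling triangles (8 of 12):
  (v1,v3,v0) [-+-] → (-1.135, 0.2318, 0.755)–(-1.135, 0.2318, 0.202323)  len=0.5527
  (v0,v3,v2) [-++] → (-1.135, 0.2318, 0.202323)–(-1.135, 0.2318, -0.755)  len=0.9573
  (v2,v4,v0) [+--] → (-0.304154, 0.2318, -0.755)–(-1.135, 0.2318, -0.755)  len=0.8308
  (v1,v7,v3) [-++] → (0.304154, 0.2318, 0.755)–(-1.135, 0.2318, 0.755)  len=1.4392
  (v5,v7,v1) [-+-] → (1.135, 0.2318, 0.755)–(0.304154, 0.2318, 0.755)  len=0.8308
  (v6,v4,v2) [+-+] → (1.135, 0.2318, -0.755)–(-0.304154, 0.2318, -0.755)  len=1.4392
  (v6,v5,v4) [+--] → (1.135, 0.2318, -0.202323)–(1.135, 0.2318, -0.755)  len=0.5527
  (v7,v5,v6) [+-+] → (1.135, 0.2318, 0.755)–(1.135, 0.2318, -0.202323)  len=0.9573

Chained into 1 loop(s):
  loop 1: 8 segments, perimeter = 7.5600
Total perimeter = 7.560


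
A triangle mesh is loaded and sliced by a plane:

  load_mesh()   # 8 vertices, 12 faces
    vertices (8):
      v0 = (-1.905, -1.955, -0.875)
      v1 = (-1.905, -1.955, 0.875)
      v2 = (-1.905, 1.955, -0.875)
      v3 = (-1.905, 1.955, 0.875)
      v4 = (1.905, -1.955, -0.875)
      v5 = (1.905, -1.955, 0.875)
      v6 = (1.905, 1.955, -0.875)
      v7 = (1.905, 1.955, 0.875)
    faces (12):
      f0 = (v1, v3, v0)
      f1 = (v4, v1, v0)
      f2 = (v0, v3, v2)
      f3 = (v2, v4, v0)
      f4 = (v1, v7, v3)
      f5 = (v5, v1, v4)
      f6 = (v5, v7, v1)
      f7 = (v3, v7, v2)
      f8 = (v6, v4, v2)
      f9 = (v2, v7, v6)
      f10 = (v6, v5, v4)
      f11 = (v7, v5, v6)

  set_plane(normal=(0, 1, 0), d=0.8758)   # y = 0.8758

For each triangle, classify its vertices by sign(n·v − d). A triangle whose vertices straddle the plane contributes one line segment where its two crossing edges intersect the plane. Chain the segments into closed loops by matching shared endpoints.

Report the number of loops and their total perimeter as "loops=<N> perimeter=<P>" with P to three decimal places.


loops=1 perimeter=11.120

Straddling triangles (8 of 12):
  (v1,v3,v0) [-+-] → (-1.905, 0.8758, 0.875)–(-1.905, 0.8758, 0.391982)  len=0.4830
  (v0,v3,v2) [-++] → (-1.905, 0.8758, 0.391982)–(-1.905, 0.8758, -0.875)  len=1.2670
  (v2,v4,v0) [+--] → (-0.853401, 0.8758, -0.875)–(-1.905, 0.8758, -0.875)  len=1.0516
  (v1,v7,v3) [-++] → (0.853401, 0.8758, 0.875)–(-1.905, 0.8758, 0.875)  len=2.7584
  (v5,v7,v1) [-+-] → (1.905, 0.8758, 0.875)–(0.853401, 0.8758, 0.875)  len=1.0516
  (v6,v4,v2) [+-+] → (1.905, 0.8758, -0.875)–(-0.853401, 0.8758, -0.875)  len=2.7584
  (v6,v5,v4) [+--] → (1.905, 0.8758, -0.391982)–(1.905, 0.8758, -0.875)  len=0.4830
  (v7,v5,v6) [+-+] → (1.905, 0.8758, 0.875)–(1.905, 0.8758, -0.391982)  len=1.2670

Chained into 1 loop(s):
  loop 1: 8 segments, perimeter = 11.1200
Total perimeter = 11.120


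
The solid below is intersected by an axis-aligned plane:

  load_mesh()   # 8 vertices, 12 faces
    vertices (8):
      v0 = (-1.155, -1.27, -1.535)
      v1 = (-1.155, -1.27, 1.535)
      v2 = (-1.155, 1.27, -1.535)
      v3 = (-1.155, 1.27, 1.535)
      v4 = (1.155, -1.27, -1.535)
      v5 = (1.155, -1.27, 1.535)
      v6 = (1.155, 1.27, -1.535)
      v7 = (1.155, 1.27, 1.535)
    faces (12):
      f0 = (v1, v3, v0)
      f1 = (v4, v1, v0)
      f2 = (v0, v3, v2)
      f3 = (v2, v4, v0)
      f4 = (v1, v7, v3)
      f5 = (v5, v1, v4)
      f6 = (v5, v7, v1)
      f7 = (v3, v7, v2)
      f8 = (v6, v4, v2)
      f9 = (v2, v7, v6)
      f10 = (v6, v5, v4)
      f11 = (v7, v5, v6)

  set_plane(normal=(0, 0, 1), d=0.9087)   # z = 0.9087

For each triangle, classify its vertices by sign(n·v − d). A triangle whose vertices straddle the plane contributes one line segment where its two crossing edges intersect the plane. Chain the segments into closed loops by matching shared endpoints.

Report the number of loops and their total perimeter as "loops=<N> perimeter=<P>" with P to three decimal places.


loops=1 perimeter=9.700

Straddling triangles (8 of 12):
  (v1,v3,v0) [++-] → (-1.155, 0.751823, 0.9087)–(-1.155, -1.27, 0.9087)  len=2.0218
  (v4,v1,v0) [-+-] → (-0.683745, -1.27, 0.9087)–(-1.155, -1.27, 0.9087)  len=0.4713
  (v0,v3,v2) [-+-] → (-1.155, 0.751823, 0.9087)–(-1.155, 1.27, 0.9087)  len=0.5182
  (v5,v1,v4) [++-] → (-0.683745, -1.27, 0.9087)–(1.155, -1.27, 0.9087)  len=1.8387
  (v3,v7,v2) [++-] → (0.683745, 1.27, 0.9087)–(-1.155, 1.27, 0.9087)  len=1.8387
  (v2,v7,v6) [-+-] → (0.683745, 1.27, 0.9087)–(1.155, 1.27, 0.9087)  len=0.4713
  (v6,v5,v4) [-+-] → (1.155, -0.751823, 0.9087)–(1.155, -1.27, 0.9087)  len=0.5182
  (v7,v5,v6) [++-] → (1.155, -0.751823, 0.9087)–(1.155, 1.27, 0.9087)  len=2.0218

Chained into 1 loop(s):
  loop 1: 8 segments, perimeter = 9.7000
Total perimeter = 9.700
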